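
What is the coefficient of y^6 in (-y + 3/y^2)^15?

General term: C(15,j)·(-y)^j·(3/y^2)^(15-j), with y-exponent 1j − 2(15−j) = 3j − 30.
Set 3j − 30 = 6: j = 12.
C(15,12) = 455; (-1)^12 = 1; 3^3 = 27.
Coefficient = 455 · 1 · 27 = 12285.

12285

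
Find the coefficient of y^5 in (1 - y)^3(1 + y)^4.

Coefficient of y^5 = Σ_{j} C(3,j)·(-1)^j·C(4,5-j)·1^(5-j) for j from 1 to 3.
= (-3) + 12 + (-6) = 3.

3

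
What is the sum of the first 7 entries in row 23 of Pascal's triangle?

145499

1 + 23 + 253 + 1771 + 8855 + 33649 + 100947 = 145499.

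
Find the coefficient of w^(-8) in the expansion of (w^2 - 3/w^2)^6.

-1458

General term: C(6,j)·(w^2)^j·(-3/w^2)^(6-j), with w-exponent 2j − 2(6−j) = 4j − 12.
Set 4j − 12 = -8: j = 1.
C(6,1) = 6; 1^1 = 1; (-3)^5 = -243.
Coefficient = 6 · 1 · (-243) = -1458.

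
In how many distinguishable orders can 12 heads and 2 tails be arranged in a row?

91

Choose positions for the heads: C(14,12) = 91.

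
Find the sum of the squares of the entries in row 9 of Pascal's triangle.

Σ C(9,i)² is the coefficient of x^9 in (1+x)^9(1+x)^9 = (1+x)^18, i.e. C(18,9) = 48620.

48620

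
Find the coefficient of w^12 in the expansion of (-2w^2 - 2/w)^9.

General term: C(9,j)·(-2w^2)^j·(-2/w)^(9-j), with w-exponent 2j − 1(9−j) = 3j − 9.
Set 3j − 9 = 12: j = 7.
C(9,7) = 36; (-2)^7 = -128; (-2)^2 = 4.
Coefficient = 36 · (-128) · 4 = -18432.

-18432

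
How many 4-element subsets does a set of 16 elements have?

C(16,4) = (16·15·14·13) / 4! = 43680 / 24 = 1820.

1820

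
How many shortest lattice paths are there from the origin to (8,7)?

6435

Each path is a sequence of 15 steps with 8 rights: C(15,8) = 6435.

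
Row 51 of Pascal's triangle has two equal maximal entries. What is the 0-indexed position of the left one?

For odd n = 51, C(51,m) peaks at m = (n−1)/2 and (n+1)/2; the lesser is 25.

25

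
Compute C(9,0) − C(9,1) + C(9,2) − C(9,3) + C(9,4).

The partial alternating sum Σ_{k=0}^{4} (−1)^k C(9,k) = (−1)^4 C(8,4) = 70.

70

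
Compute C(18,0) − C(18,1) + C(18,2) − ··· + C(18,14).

The partial alternating sum Σ_{k=0}^{14} (−1)^k C(18,k) = (−1)^14 C(17,14) = 680.

680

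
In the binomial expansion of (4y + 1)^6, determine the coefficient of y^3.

The general term is C(6,j)·(4y)^j·(1)^(6-j); the y^3 term has j = 3.
C(6,3) = 20.
Coefficient = C(6,3) · 4^3 = 20 · 64 = 1280.

1280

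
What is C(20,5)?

C(20,5) = (20·19·18·17·16) / 5! = 1860480 / 120 = 15504.

15504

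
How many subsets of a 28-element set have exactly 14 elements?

40116600

Choose the 14 positions: C(28,14) = 40116600.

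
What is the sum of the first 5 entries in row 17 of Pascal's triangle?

3214

1 + 17 + 136 + 680 + 2380 = 3214.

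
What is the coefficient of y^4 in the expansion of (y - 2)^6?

60

The general term is C(6,j)·(y)^j·(-2)^(6-j); the y^4 term has j = 4.
C(6,4) = 15.
Coefficient = C(6,4) · (-2)^2 = 15 · 4 = 60.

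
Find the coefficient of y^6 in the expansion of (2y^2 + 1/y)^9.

4032

General term: C(9,j)·(2y^2)^j·(1/y)^(9-j), with y-exponent 2j − 1(9−j) = 3j − 9.
Set 3j − 9 = 6: j = 5.
C(9,5) = 126; 2^5 = 32; 1^4 = 1.
Coefficient = 126 · 32 · 1 = 4032.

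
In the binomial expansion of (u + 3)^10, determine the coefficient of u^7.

The general term is C(10,j)·(u)^j·(3)^(10-j); the u^7 term has j = 7.
C(10,7) = 120.
Coefficient = C(10,7) · 3^3 = 120 · 27 = 3240.

3240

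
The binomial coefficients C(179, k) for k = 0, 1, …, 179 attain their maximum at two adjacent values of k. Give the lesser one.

89

For odd n = 179, C(179,k) peaks at k = (n−1)/2 and (n+1)/2; the lesser is 89.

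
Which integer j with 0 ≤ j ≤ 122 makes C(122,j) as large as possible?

61

C(122,j) is maximized at j = 122/2 = 61.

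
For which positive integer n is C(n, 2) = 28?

8

n(n−1)/2 = 28 ⇒ n(n−1) = 56. Since 8·7 = 56, n = 8.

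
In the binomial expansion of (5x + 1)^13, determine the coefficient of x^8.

The general term is C(13,j)·(5x)^j·(1)^(13-j); the x^8 term has j = 8.
C(13,8) = 1287.
Coefficient = C(13,8) · 5^8 = 1287 · 390625 = 502734375.

502734375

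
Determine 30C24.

C(30,24) = C(30,6) by symmetry.
C(30,6) = (30·29·28·27·26·25) / 6! = 427518000 / 720 = 593775.

593775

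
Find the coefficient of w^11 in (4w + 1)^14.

1526726656

The general term is C(14,j)·(4w)^j·(1)^(14-j); the w^11 term has j = 11.
C(14,11) = 364.
Coefficient = C(14,11) · 4^11 = 364 · 4194304 = 1526726656.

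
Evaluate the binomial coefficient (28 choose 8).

C(28,8) = (28·27·26·25·24·23·22·21) / 8! = 125318793600 / 40320 = 3108105.

3108105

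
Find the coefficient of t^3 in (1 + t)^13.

The general term is C(13,j)·(1)^j·(t)^(13-j); the t^3 term has j = 10.
C(13,10) = 286.
Coefficient = C(13,10) = 286.

286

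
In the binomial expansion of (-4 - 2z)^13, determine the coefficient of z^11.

The general term is C(13,j)·(-4)^j·(-2z)^(13-j); the z^11 term has j = 2.
C(13,2) = 78.
Coefficient = C(13,2) · (-4)^2 · (-2)^11 = 78 · 16 · (-2048) = -2555904.

-2555904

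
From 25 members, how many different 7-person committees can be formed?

This is C(25,7) = 480700.

480700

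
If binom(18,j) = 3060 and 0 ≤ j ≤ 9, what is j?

4

C(18,j) increases on 0 ≤ j ≤ 9. C(18,3) = 816 and C(18,4) = 3060, so j = 4.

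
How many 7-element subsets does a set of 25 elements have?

480700

C(25,7) = (25·24·23·22·21·20·19) / 7! = 2422728000 / 5040 = 480700.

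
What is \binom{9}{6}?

84

C(9,6) = C(9,3) by symmetry.
C(9,3) = (9·8·7) / 3! = 504 / 6 = 84.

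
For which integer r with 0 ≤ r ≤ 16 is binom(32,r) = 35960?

C(32,r) increases on 0 ≤ r ≤ 16. C(32,3) = 4960 and C(32,4) = 35960, so r = 4.

4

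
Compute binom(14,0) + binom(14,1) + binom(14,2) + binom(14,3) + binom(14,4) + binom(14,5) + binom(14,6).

1 + 14 + 91 + 364 + 1001 + 2002 + 3003 = 6476.

6476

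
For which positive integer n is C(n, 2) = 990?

45

n(n−1)/2 = 990 ⇒ n(n−1) = 1980. Since 45·44 = 1980, n = 45.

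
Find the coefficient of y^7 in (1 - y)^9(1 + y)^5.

0

Coefficient of y^7 = Σ_{j} C(9,j)·(-1)^j·C(5,7-j)·1^(7-j) for j from 2 to 7.
= 36 + (-420) + 1260 + (-1260) + 420 + (-36) = 0.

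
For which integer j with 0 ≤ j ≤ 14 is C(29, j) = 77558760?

14

C(29,j) increases on 0 ≤ j ≤ 14. C(29,13) = 67863915 and C(29,14) = 77558760, so j = 14.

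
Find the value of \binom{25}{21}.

12650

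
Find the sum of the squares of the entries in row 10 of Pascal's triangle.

Σ C(10,i)² is the coefficient of x^10 in (1+x)^10(1+x)^10 = (1+x)^20, i.e. C(20,10) = 184756.

184756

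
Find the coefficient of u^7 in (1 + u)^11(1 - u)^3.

Coefficient of u^7 = Σ_{j} C(11,j)·1^j·C(3,7-j)·(-1)^(7-j) for j from 4 to 7.
= (-330) + 1386 + (-1386) + 330 = 0.

0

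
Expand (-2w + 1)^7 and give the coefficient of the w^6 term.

The general term is C(7,j)·(-2w)^j·(1)^(7-j); the w^6 term has j = 6.
C(7,6) = 7.
Coefficient = C(7,6) · (-2)^6 = 7 · 64 = 448.

448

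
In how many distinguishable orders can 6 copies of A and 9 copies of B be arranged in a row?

5005

Choose positions for the A's: C(15,6) = 5005.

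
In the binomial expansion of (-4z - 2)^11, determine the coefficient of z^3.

The general term is C(11,j)·(-4z)^j·(-2)^(11-j); the z^3 term has j = 3.
C(11,3) = 165.
Coefficient = C(11,3) · (-4)^3 · (-2)^8 = 165 · (-64) · 256 = -2703360.

-2703360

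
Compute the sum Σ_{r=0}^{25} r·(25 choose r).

419430400

Since r·C(25,r) = 25·C(24,r−1), the sum is 25·2^24 = 25·16777216 = 419430400.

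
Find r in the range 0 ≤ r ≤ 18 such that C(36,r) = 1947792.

C(36,r) increases on 0 ≤ r ≤ 18. C(36,5) = 376992 and C(36,6) = 1947792, so r = 6.

6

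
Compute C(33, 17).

C(33,17) = C(33,16) by symmetry.
C(33,16) = (33·32·31·30·29·28·27·26·25·24·23·22·21·20·19·18) / 16! = 24412776311194951680000 / 20922789888000 = 1166803110.

1166803110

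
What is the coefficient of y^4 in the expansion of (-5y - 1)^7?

-21875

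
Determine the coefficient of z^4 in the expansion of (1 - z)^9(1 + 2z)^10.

-354

Coefficient of z^4 = Σ_{j} C(9,j)·(-1)^j·C(10,4-j)·2^(4-j) for j from 0 to 4.
= 3360 + (-8640) + 6480 + (-1680) + 126 = -354.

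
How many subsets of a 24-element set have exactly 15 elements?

1307504

Choose the 15 positions: C(24,15) = 1307504.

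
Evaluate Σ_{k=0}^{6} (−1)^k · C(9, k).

28

The partial alternating sum Σ_{k=0}^{6} (−1)^k C(9,k) = (−1)^6 C(8,6) = 28.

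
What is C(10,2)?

45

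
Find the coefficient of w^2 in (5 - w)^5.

1250

The general term is C(5,j)·(5)^j·(-w)^(5-j); the w^2 term has j = 3.
C(5,3) = 10.
Coefficient = C(5,3) · 5^3 = 10 · 125 = 1250.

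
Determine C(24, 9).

1307504

C(24,9) = (24·23·22·21·20·19·18·17·16) / 9! = 474467051520 / 362880 = 1307504.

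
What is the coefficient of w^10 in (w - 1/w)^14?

91

General term: C(14,j)·(w)^j·(-1/w)^(14-j), with w-exponent 1j − 1(14−j) = 2j − 14.
Set 2j − 14 = 10: j = 12.
C(14,12) = 91; 1^12 = 1; (-1)^2 = 1.
Coefficient = 91 · 1 · 1 = 91.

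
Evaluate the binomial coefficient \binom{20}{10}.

184756

C(20,10) = (20·19·18·17·16·15·14·13·12·11) / 10! = 670442572800 / 3628800 = 184756.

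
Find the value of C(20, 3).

1140

C(20,3) = (20·19·18) / 3! = 6840 / 6 = 1140.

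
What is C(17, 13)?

C(17,13) = C(17,4) by symmetry.
C(17,4) = (17·16·15·14) / 4! = 57120 / 24 = 2380.

2380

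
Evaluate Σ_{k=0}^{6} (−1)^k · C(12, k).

462

The partial alternating sum Σ_{k=0}^{6} (−1)^k C(12,k) = (−1)^6 C(11,6) = 462.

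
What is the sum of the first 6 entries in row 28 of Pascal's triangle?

1 + 28 + 378 + 3276 + 20475 + 98280 = 122438.

122438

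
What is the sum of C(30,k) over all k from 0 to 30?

1073741824

The entries of row 30 sum to 2^30 = 1073741824.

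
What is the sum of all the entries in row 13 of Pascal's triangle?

8192

Setting x = 1 in (1+x)^13 gives Σ C(13,j) = 2^13 = 8192.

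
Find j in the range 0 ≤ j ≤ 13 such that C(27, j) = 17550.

C(27,j) increases on 0 ≤ j ≤ 13. C(27,3) = 2925 and C(27,4) = 17550, so j = 4.

4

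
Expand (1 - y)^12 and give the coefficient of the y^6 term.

924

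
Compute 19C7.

C(19,7) = (19·18·17·16·15·14·13) / 7! = 253955520 / 5040 = 50388.

50388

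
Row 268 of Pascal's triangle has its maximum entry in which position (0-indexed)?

C(268,j) is maximized at j = 268/2 = 134.

134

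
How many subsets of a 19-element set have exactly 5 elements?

Choose the 5 positions: C(19,5) = 11628.

11628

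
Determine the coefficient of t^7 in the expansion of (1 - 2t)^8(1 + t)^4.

-576

Coefficient of t^7 = Σ_{j} C(8,j)·(-2)^j·C(4,7-j)·1^(7-j) for j from 3 to 7.
= (-448) + 4480 + (-10752) + 7168 + (-1024) = -576.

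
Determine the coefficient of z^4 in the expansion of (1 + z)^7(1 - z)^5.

5

Coefficient of z^4 = Σ_{j} C(7,j)·1^j·C(5,4-j)·(-1)^(4-j) for j from 0 to 4.
= 5 + (-70) + 210 + (-175) + 35 = 5.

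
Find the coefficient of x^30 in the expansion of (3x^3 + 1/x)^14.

General term: C(14,j)·(3x^3)^j·(1/x)^(14-j), with x-exponent 3j − 1(14−j) = 4j − 14.
Set 4j − 14 = 30: j = 11.
C(14,11) = 364; 3^11 = 177147; 1^3 = 1.
Coefficient = 364 · 177147 · 1 = 64481508.

64481508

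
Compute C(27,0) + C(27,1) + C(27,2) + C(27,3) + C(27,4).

1 + 27 + 351 + 2925 + 17550 = 20854.

20854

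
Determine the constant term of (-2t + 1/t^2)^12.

General term: C(12,j)·(-2t)^j·(1/t^2)^(12-j), with t-exponent 1j − 2(12−j) = 3j − 24.
Set 3j − 24 = 0: j = 8.
C(12,8) = 495; (-2)^8 = 256; 1^4 = 1.
Coefficient = 495 · 256 · 1 = 126720.

126720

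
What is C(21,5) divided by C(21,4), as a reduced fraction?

C(n,k+1)/C(n,k) = (n−k)/(k+1) = (21−4)/(4+1) = 17/5.

17/5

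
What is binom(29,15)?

C(29,15) = C(29,14) by symmetry.
C(29,14) = (29·28·27·26·25·24·23·22·21·20·19·18·17·16) / 14! = 6761440164390912000 / 87178291200 = 77558760.

77558760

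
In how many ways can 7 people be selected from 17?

This is C(17,7) = 19448.

19448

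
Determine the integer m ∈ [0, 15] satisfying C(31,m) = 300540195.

15

C(31,m) increases on 0 ≤ m ≤ 15. C(31,14) = 265182525 and C(31,15) = 300540195, so m = 15.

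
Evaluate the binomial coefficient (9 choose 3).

84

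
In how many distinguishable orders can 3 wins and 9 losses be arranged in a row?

Choose positions for the wins: C(12,3) = 220.

220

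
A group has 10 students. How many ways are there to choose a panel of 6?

This is C(10,6) = 210.

210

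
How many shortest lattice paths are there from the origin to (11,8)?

Each path is a sequence of 19 steps with 11 rights: C(19,11) = 75582.

75582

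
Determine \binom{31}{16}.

300540195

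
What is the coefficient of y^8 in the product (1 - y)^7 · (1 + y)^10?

-70

Coefficient of y^8 = Σ_{j} C(7,j)·(-1)^j·C(10,8-j)·1^(8-j) for j from 0 to 7.
= 45 + (-840) + 4410 + (-8820) + 7350 + (-2520) + 315 + (-10) = -70.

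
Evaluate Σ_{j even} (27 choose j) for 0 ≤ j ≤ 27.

Half of (1+1)^27 + (1−1)^27 gives the even-index sum: 2^26 = 67108864.

67108864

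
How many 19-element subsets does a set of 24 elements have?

C(24,19) = C(24,5) by symmetry.
C(24,5) = (24·23·22·21·20) / 5! = 5100480 / 120 = 42504.

42504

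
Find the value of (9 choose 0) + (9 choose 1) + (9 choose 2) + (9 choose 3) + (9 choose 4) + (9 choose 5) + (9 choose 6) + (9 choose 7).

1 + 9 + 36 + 84 + 126 + 126 + 84 + 36 = 502.

502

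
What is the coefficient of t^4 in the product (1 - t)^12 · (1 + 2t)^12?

-561

Coefficient of t^4 = Σ_{j} C(12,j)·(-1)^j·C(12,4-j)·2^(4-j) for j from 0 to 4.
= 7920 + (-21120) + 17424 + (-5280) + 495 = -561.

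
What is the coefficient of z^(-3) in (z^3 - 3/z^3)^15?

42220035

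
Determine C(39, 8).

C(39,8) = (39·38·37·36·35·34·33·32) / 8! = 2480637519360 / 40320 = 61523748.

61523748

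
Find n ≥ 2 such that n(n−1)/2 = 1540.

n(n−1)/2 = 1540 ⇒ n(n−1) = 3080. Since 56·55 = 3080, n = 56.

56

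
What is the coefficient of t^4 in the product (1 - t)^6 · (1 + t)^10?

-20

Coefficient of t^4 = Σ_{j} C(6,j)·(-1)^j·C(10,4-j)·1^(4-j) for j from 0 to 4.
= 210 + (-720) + 675 + (-200) + 15 = -20.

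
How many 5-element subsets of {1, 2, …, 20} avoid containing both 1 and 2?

14688

All 5-subsets: C(20,5) = 15504. Those containing both fixed elements: C(18,3) = 816.
15504 − 816 = 14688.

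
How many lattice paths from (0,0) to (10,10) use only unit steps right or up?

Each path is a sequence of 20 steps with 10 rights: C(20,10) = 184756.

184756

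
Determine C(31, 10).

44352165

C(31,10) = (31·30·29·28·27·26·25·24·23·22) / 10! = 160945136352000 / 3628800 = 44352165.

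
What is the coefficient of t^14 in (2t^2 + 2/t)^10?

46080

General term: C(10,j)·(2t^2)^j·(2/t)^(10-j), with t-exponent 2j − 1(10−j) = 3j − 10.
Set 3j − 10 = 14: j = 8.
C(10,8) = 45; 2^8 = 256; 2^2 = 4.
Coefficient = 45 · 256 · 4 = 46080.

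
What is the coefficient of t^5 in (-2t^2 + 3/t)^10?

General term: C(10,j)·(-2t^2)^j·(3/t)^(10-j), with t-exponent 2j − 1(10−j) = 3j − 10.
Set 3j − 10 = 5: j = 5.
C(10,5) = 252; (-2)^5 = -32; 3^5 = 243.
Coefficient = 252 · (-32) · 243 = -1959552.

-1959552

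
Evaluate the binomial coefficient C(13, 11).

C(13,11) = C(13,2) by symmetry.
C(13,2) = (13·12) / 2! = 156 / 2 = 78.

78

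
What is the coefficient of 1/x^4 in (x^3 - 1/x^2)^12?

495

General term: C(12,j)·(x^3)^j·(-1/x^2)^(12-j), with x-exponent 3j − 2(12−j) = 5j − 24.
Set 5j − 24 = -4: j = 4.
C(12,4) = 495; 1^4 = 1; (-1)^8 = 1.
Coefficient = 495 · 1 · 1 = 495.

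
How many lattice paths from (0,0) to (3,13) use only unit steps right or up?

Each path is a sequence of 16 steps with 3 rights: C(16,3) = 560.

560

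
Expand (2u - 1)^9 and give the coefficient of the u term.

18

The general term is C(9,j)·(2u)^j·(-1)^(9-j); the u^1 term has j = 1.
C(9,1) = 9.
Coefficient = C(9,1) · 2^1 = 9 · 2 = 18.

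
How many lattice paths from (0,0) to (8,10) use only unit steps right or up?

Each path is a sequence of 18 steps with 8 rights: C(18,8) = 43758.

43758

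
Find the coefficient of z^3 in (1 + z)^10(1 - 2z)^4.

Coefficient of z^3 = Σ_{j} C(10,j)·1^j·C(4,3-j)·(-2)^(3-j) for j from 0 to 3.
= (-32) + 240 + (-360) + 120 = -32.

-32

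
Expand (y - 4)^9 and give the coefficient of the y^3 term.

344064

The general term is C(9,j)·(y)^j·(-4)^(9-j); the y^3 term has j = 3.
C(9,3) = 84.
Coefficient = C(9,3) · (-4)^6 = 84 · 4096 = 344064.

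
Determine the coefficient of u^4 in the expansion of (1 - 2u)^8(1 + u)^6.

Coefficient of u^4 = Σ_{j} C(8,j)·(-2)^j·C(6,4-j)·1^(4-j) for j from 0 to 4.
= 15 + (-320) + 1680 + (-2688) + 1120 = -193.

-193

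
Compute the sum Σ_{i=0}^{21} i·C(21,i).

Since i·C(21,i) = 21·C(20,i−1), the sum is 21·2^20 = 21·1048576 = 22020096.

22020096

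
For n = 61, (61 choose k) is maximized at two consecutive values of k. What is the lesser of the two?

30

For odd n = 61, C(61,k) peaks at k = (n−1)/2 and (n+1)/2; the lesser is 30.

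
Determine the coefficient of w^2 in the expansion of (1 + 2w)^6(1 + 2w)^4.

180

(1 + 2w)^6(1 + 2w)^4 = (1 + 2w)^10, so the coefficient of w^2 is C(10,2)·2^2 = 45·4 = 180.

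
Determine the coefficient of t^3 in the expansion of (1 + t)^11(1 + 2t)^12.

6149

Coefficient of t^3 = Σ_{j} C(11,j)·1^j·C(12,3-j)·2^(3-j) for j from 0 to 3.
= 1760 + 2904 + 1320 + 165 = 6149.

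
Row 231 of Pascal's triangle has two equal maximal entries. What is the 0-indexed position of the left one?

For odd n = 231, C(231,k) peaks at k = (n−1)/2 and (n+1)/2; the lower is 115.

115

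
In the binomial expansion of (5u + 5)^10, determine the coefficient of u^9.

The general term is C(10,j)·(5u)^j·(5)^(10-j); the u^9 term has j = 9.
C(10,9) = 10.
Coefficient = C(10,9) · 5^9 · 5^1 = 10 · 1953125 · 5 = 97656250.

97656250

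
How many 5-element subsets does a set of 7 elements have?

21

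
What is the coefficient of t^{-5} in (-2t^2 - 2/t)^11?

-112640

General term: C(11,j)·(-2t^2)^j·(-2/t)^(11-j), with t-exponent 2j − 1(11−j) = 3j − 11.
Set 3j − 11 = -5: j = 2.
C(11,2) = 55; (-2)^2 = 4; (-2)^9 = -512.
Coefficient = 55 · 4 · (-512) = -112640.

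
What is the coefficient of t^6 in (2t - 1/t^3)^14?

372736

General term: C(14,j)·(2t)^j·(-1/t^3)^(14-j), with t-exponent 1j − 3(14−j) = 4j − 42.
Set 4j − 42 = 6: j = 12.
C(14,12) = 91; 2^12 = 4096; (-1)^2 = 1.
Coefficient = 91 · 4096 · 1 = 372736.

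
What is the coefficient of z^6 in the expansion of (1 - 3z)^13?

1250964

The general term is C(13,j)·(1)^j·(-3z)^(13-j); the z^6 term has j = 7.
C(13,7) = 1716.
Coefficient = C(13,7) · (-3)^6 = 1716 · 729 = 1250964.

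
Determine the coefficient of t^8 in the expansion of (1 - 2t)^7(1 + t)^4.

Coefficient of t^8 = Σ_{j} C(7,j)·(-2)^j·C(4,8-j)·1^(8-j) for j from 4 to 7.
= 560 + (-2688) + 2688 + (-512) = 48.

48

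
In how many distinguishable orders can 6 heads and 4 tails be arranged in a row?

Choose positions for the heads: C(10,6) = 210.

210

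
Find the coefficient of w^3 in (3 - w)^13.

-16888014

The general term is C(13,j)·(3)^j·(-w)^(13-j); the w^3 term has j = 10.
C(13,10) = 286.
Coefficient = C(13,10) · 3^10 · (-1)^3 = 286 · 59049 · (-1) = -16888014.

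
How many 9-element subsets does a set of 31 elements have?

C(31,9) = (31·30·29·28·27·26·25·24·23) / 9! = 7315688016000 / 362880 = 20160075.

20160075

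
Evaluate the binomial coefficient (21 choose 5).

C(21,5) = (21·20·19·18·17) / 5! = 2441880 / 120 = 20349.

20349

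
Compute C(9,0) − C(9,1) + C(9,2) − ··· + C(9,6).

The partial alternating sum Σ_{k=0}^{6} (−1)^k C(9,k) = (−1)^6 C(8,6) = 28.

28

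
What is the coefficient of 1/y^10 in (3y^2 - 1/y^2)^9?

-324

General term: C(9,j)·(3y^2)^j·(-1/y^2)^(9-j), with y-exponent 2j − 2(9−j) = 4j − 18.
Set 4j − 18 = -10: j = 2.
C(9,2) = 36; 3^2 = 9; (-1)^7 = -1.
Coefficient = 36 · 9 · (-1) = -324.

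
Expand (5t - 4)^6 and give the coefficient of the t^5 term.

The general term is C(6,j)·(5t)^j·(-4)^(6-j); the t^5 term has j = 5.
C(6,5) = 6.
Coefficient = C(6,5) · 5^5 · (-4)^1 = 6 · 3125 · (-4) = -75000.

-75000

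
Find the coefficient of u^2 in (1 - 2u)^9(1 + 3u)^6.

Coefficient of u^2 = Σ_{j} C(9,j)·(-2)^j·C(6,2-j)·3^(2-j) for j from 0 to 2.
= 135 + (-324) + 144 = -45.

-45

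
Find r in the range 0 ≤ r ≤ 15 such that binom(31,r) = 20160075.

9

C(31,r) increases on 0 ≤ r ≤ 15. C(31,8) = 7888725 and C(31,9) = 20160075, so r = 9.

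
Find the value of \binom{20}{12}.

125970

C(20,12) = C(20,8) by symmetry.
C(20,8) = (20·19·18·17·16·15·14·13) / 8! = 5079110400 / 40320 = 125970.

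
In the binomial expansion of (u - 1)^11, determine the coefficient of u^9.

The general term is C(11,j)·(u)^j·(-1)^(11-j); the u^9 term has j = 9.
C(11,9) = 55.
Coefficient = C(11,9) = 55.

55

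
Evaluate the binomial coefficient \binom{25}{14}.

C(25,14) = C(25,11) by symmetry.
C(25,11) = (25·24·23·22·21·20·19·18·17·16·15) / 11! = 177925144320000 / 39916800 = 4457400.

4457400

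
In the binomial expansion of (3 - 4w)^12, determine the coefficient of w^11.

The general term is C(12,j)·(3)^j·(-4w)^(12-j); the w^11 term has j = 1.
C(12,1) = 12.
Coefficient = C(12,1) · 3^1 · (-4)^11 = 12 · 3 · (-4194304) = -150994944.

-150994944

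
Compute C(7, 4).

35

C(7,4) = C(7,3) by symmetry.
C(7,3) = (7·6·5) / 3! = 210 / 6 = 35.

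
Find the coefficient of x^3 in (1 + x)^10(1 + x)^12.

Coefficient of x^3 = Σ_{j} C(10,j)·C(12,3-j) for j from 0 to 3.
= 220 + 660 + 540 + 120 = 1540.

1540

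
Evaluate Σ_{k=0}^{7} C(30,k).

1 + 30 + 435 + 4060 + 27405 + 142506 + 593775 + 2035800 = 2804012.

2804012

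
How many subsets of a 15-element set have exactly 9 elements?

5005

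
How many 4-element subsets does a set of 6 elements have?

15

C(6,4) = C(6,2) by symmetry.
C(6,2) = (6·5) / 2! = 30 / 2 = 15.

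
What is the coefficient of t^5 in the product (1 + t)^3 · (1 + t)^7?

252

(1 + t)^3(1 + t)^7 = (1 + t)^10, so the coefficient of t^5 is C(10,5)·1^5 = 252·1 = 252.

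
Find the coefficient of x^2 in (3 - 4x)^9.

The general term is C(9,j)·(3)^j·(-4x)^(9-j); the x^2 term has j = 7.
C(9,7) = 36.
Coefficient = C(9,7) · 3^7 · (-4)^2 = 36 · 2187 · 16 = 1259712.

1259712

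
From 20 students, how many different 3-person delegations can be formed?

1140

This is C(20,3) = 1140.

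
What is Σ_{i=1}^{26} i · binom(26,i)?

Since i·C(26,i) = 26·C(25,i−1), the sum is 26·2^25 = 26·33554432 = 872415232.

872415232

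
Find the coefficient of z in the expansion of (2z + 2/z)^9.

64512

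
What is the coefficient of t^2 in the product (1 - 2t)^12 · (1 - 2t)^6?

612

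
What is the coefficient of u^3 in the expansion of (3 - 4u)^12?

The general term is C(12,j)·(3)^j·(-4u)^(12-j); the u^3 term has j = 9.
C(12,9) = 220.
Coefficient = C(12,9) · 3^9 · (-4)^3 = 220 · 19683 · (-64) = -277136640.

-277136640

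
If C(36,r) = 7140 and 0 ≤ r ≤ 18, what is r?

3

C(36,r) increases on 0 ≤ r ≤ 18. C(36,2) = 630 and C(36,3) = 7140, so r = 3.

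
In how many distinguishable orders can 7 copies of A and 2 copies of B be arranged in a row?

Choose positions for the A's: C(9,7) = 36.

36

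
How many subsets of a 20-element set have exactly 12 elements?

125970

Choose the 12 positions: C(20,12) = 125970.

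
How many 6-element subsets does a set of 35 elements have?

1623160

C(35,6) = (35·34·33·32·31·30) / 6! = 1168675200 / 720 = 1623160.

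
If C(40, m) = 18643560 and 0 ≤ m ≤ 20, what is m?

7

C(40,m) increases on 0 ≤ m ≤ 20. C(40,6) = 3838380 and C(40,7) = 18643560, so m = 7.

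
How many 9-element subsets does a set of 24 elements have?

C(24,9) = (24·23·22·21·20·19·18·17·16) / 9! = 474467051520 / 362880 = 1307504.

1307504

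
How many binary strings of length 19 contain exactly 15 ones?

Choose the 15 positions: C(19,15) = 3876.

3876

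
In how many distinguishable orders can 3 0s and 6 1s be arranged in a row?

Choose positions for the 0s: C(9,3) = 84.

84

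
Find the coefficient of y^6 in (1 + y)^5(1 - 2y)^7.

294

Coefficient of y^6 = Σ_{j} C(5,j)·1^j·C(7,6-j)·(-2)^(6-j) for j from 0 to 5.
= 448 + (-3360) + 5600 + (-2800) + 420 + (-14) = 294.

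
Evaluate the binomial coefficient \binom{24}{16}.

735471

C(24,16) = C(24,8) by symmetry.
C(24,8) = (24·23·22·21·20·19·18·17) / 8! = 29654190720 / 40320 = 735471.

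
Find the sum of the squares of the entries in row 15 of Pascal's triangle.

Σ C(15,j)² is the coefficient of x^15 in (1+x)^15(1+x)^15 = (1+x)^30, i.e. C(30,15) = 155117520.

155117520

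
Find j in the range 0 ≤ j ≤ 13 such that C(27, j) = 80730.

C(27,j) increases on 0 ≤ j ≤ 13. C(27,4) = 17550 and C(27,5) = 80730, so j = 5.

5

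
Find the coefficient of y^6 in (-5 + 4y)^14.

4804800000000

The general term is C(14,j)·(-5)^j·(4y)^(14-j); the y^6 term has j = 8.
C(14,8) = 3003.
Coefficient = C(14,8) · (-5)^8 · 4^6 = 3003 · 390625 · 4096 = 4804800000000.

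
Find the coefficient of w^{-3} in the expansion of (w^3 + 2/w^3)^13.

General term: C(13,j)·(w^3)^j·(2/w^3)^(13-j), with w-exponent 3j − 3(13−j) = 6j − 39.
Set 6j − 39 = -3: j = 6.
C(13,6) = 1716; 1^6 = 1; 2^7 = 128.
Coefficient = 1716 · 1 · 128 = 219648.

219648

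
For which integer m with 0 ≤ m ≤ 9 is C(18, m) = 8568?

5

C(18,m) increases on 0 ≤ m ≤ 9. C(18,4) = 3060 and C(18,5) = 8568, so m = 5.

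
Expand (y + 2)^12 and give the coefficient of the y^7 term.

The general term is C(12,j)·(y)^j·(2)^(12-j); the y^7 term has j = 7.
C(12,7) = 792.
Coefficient = C(12,7) · 2^5 = 792 · 32 = 25344.

25344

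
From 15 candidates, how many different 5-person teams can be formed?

This is C(15,5) = 3003.

3003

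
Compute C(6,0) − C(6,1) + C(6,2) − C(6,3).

The partial alternating sum Σ_{k=0}^{3} (−1)^k C(6,k) = (−1)^3 C(5,3) = -10.

-10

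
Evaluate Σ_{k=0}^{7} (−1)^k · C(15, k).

The partial alternating sum Σ_{k=0}^{7} (−1)^k C(15,k) = (−1)^7 C(14,7) = -3432.

-3432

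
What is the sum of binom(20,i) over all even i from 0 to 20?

Half of (1+1)^20 + (1−1)^20 gives the even-index sum: 2^19 = 524288.

524288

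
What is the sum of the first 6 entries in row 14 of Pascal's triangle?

1 + 14 + 91 + 364 + 1001 + 2002 = 3473.

3473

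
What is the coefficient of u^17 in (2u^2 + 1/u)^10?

General term: C(10,j)·(2u^2)^j·(1/u)^(10-j), with u-exponent 2j − 1(10−j) = 3j − 10.
Set 3j − 10 = 17: j = 9.
C(10,9) = 10; 2^9 = 512; 1^1 = 1.
Coefficient = 10 · 512 · 1 = 5120.

5120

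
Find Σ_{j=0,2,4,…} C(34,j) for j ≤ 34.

8589934592

Half of (1+1)^34 + (1−1)^34 gives the even-index sum: 2^33 = 8589934592.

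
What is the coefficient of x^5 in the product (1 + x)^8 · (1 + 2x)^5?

Coefficient of x^5 = Σ_{j} C(8,j)·1^j·C(5,5-j)·2^(5-j) for j from 0 to 5.
= 32 + 640 + 2240 + 2240 + 700 + 56 = 5908.

5908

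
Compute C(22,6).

C(22,6) = (22·21·20·19·18·17) / 6! = 53721360 / 720 = 74613.

74613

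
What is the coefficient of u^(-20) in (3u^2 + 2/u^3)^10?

103680

General term: C(10,j)·(3u^2)^j·(2/u^3)^(10-j), with u-exponent 2j − 3(10−j) = 5j − 30.
Set 5j − 30 = -20: j = 2.
C(10,2) = 45; 3^2 = 9; 2^8 = 256.
Coefficient = 45 · 9 · 256 = 103680.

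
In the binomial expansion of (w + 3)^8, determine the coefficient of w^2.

The general term is C(8,j)·(w)^j·(3)^(8-j); the w^2 term has j = 2.
C(8,2) = 28.
Coefficient = C(8,2) · 3^6 = 28 · 729 = 20412.

20412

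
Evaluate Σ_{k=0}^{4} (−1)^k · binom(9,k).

70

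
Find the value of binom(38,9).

163011640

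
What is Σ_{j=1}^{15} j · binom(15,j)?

Differentiating (1+x)^15 and setting x=1: Σ j·C(15,j) = 15·2^14 = 245760.

245760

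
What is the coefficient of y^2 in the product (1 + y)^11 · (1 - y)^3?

Coefficient of y^2 = Σ_{j} C(11,j)·1^j·C(3,2-j)·(-1)^(2-j) for j from 0 to 2.
= 3 + (-33) + 55 = 25.

25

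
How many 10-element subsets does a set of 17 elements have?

19448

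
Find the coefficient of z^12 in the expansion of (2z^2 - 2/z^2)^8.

-2048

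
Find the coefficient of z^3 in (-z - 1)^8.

56

The general term is C(8,j)·(-z)^j·(-1)^(8-j); the z^3 term has j = 3.
C(8,3) = 56.
Coefficient = C(8,3) · (-1)^3 · (-1)^5 = 56 · (-1) · (-1) = 56.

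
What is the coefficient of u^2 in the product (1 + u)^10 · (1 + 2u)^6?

Coefficient of u^2 = Σ_{j} C(10,j)·1^j·C(6,2-j)·2^(2-j) for j from 0 to 2.
= 60 + 120 + 45 = 225.

225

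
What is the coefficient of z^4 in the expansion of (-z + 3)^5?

The general term is C(5,j)·(-z)^j·(3)^(5-j); the z^4 term has j = 4.
C(5,4) = 5.
Coefficient = C(5,4) · 3^1 = 5 · 3 = 15.

15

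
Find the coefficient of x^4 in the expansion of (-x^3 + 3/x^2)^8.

5670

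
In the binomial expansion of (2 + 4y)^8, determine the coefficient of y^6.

The general term is C(8,j)·(2)^j·(4y)^(8-j); the y^6 term has j = 2.
C(8,2) = 28.
Coefficient = C(8,2) · 2^2 · 4^6 = 28 · 4 · 4096 = 458752.

458752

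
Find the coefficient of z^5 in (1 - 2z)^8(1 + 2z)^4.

Coefficient of z^5 = Σ_{j} C(8,j)·(-2)^j·C(4,5-j)·2^(5-j) for j from 1 to 5.
= (-256) + 3584 + (-10752) + 8960 + (-1792) = -256.

-256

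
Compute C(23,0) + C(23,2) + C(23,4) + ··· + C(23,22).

Even-j terms of row 23 sum to 2^22 = 4194304.

4194304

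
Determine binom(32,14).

471435600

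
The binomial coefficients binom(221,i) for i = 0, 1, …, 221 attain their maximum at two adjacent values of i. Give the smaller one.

110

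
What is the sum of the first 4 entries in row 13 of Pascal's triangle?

378

1 + 13 + 78 + 286 = 378.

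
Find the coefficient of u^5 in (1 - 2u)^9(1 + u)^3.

Coefficient of u^5 = Σ_{j} C(9,j)·(-2)^j·C(3,5-j)·1^(5-j) for j from 2 to 5.
= 144 + (-2016) + 6048 + (-4032) = 144.

144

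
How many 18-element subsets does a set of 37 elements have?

17672631900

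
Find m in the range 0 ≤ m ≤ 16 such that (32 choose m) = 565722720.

15

C(32,m) increases on 0 ≤ m ≤ 16. C(32,14) = 471435600 and C(32,15) = 565722720, so m = 15.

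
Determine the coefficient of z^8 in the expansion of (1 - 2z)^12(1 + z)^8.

Coefficient of z^8 = Σ_{j} C(12,j)·(-2)^j·C(8,8-j)·1^(8-j) for j from 0 to 8.
= 1 + (-192) + 7392 + (-98560) + 554400 + (-1419264) + 1655808 + (-811008) + 126720 = 15297.

15297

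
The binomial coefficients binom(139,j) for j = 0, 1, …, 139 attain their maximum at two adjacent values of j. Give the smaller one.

69

For odd n = 139, C(139,j) peaks at j = (n−1)/2 and (n+1)/2; the smaller is 69.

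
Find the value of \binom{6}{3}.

20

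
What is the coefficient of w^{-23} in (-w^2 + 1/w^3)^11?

55

General term: C(11,j)·(-w^2)^j·(1/w^3)^(11-j), with w-exponent 2j − 3(11−j) = 5j − 33.
Set 5j − 33 = -23: j = 2.
C(11,2) = 55; (-1)^2 = 1; 1^9 = 1.
Coefficient = 55 · 1 · 1 = 55.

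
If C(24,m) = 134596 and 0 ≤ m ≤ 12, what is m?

C(24,m) increases on 0 ≤ m ≤ 12. C(24,5) = 42504 and C(24,6) = 134596, so m = 6.

6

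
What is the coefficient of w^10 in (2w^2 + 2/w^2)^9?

General term: C(9,j)·(2w^2)^j·(2/w^2)^(9-j), with w-exponent 2j − 2(9−j) = 4j − 18.
Set 4j − 18 = 10: j = 7.
C(9,7) = 36; 2^7 = 128; 2^2 = 4.
Coefficient = 36 · 128 · 4 = 18432.

18432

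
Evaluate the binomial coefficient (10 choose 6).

C(10,6) = C(10,4) by symmetry.
C(10,4) = (10·9·8·7) / 4! = 5040 / 24 = 210.

210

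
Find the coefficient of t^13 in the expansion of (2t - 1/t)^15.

-245760

General term: C(15,j)·(2t)^j·(-1/t)^(15-j), with t-exponent 1j − 1(15−j) = 2j − 15.
Set 2j − 15 = 13: j = 14.
C(15,14) = 15; 2^14 = 16384; (-1)^1 = -1.
Coefficient = 15 · 16384 · (-1) = -245760.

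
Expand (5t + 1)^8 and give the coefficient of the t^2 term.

700

The general term is C(8,j)·(5t)^j·(1)^(8-j); the t^2 term has j = 2.
C(8,2) = 28.
Coefficient = C(8,2) · 5^2 = 28 · 25 = 700.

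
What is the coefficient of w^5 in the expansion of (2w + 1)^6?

192

The general term is C(6,j)·(2w)^j·(1)^(6-j); the w^5 term has j = 5.
C(6,5) = 6.
Coefficient = C(6,5) · 2^5 = 6 · 32 = 192.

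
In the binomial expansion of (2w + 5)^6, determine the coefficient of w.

The general term is C(6,j)·(2w)^j·(5)^(6-j); the w^1 term has j = 1.
C(6,1) = 6.
Coefficient = C(6,1) · 2^1 · 5^5 = 6 · 2 · 3125 = 37500.

37500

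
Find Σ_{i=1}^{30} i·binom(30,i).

16106127360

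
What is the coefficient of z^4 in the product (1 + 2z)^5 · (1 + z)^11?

5140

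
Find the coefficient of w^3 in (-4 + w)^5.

The general term is C(5,j)·(-4)^j·(w)^(5-j); the w^3 term has j = 2.
C(5,2) = 10.
Coefficient = C(5,2) · (-4)^2 = 10 · 16 = 160.

160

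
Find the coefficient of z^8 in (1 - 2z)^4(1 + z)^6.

72

Coefficient of z^8 = Σ_{j} C(4,j)·(-2)^j·C(6,8-j)·1^(8-j) for j from 2 to 4.
= 24 + (-192) + 240 = 72.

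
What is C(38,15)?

C(38,15) = (38·37·36·35·34·33·32·31·30·29·28·27·26·25·24) / 15! = 20231404874494894080000 / 1307674368000 = 15471286560.

15471286560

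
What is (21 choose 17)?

5985

C(21,17) = C(21,4) by symmetry.
C(21,4) = (21·20·19·18) / 4! = 143640 / 24 = 5985.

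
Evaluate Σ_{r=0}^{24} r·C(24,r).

201326592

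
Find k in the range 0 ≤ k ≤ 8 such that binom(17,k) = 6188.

C(17,k) increases on 0 ≤ k ≤ 8. C(17,4) = 2380 and C(17,5) = 6188, so k = 5.

5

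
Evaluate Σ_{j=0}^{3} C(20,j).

1351

1 + 20 + 190 + 1140 = 1351.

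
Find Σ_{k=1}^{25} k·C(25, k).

419430400

Differentiating (1+x)^25 and setting x=1: Σ k·C(25,k) = 25·2^24 = 419430400.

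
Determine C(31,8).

7888725

C(31,8) = (31·30·29·28·27·26·25·24) / 8! = 318073392000 / 40320 = 7888725.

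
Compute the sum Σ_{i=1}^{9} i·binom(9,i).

2304

Since i·C(9,i) = 9·C(8,i−1), the sum is 9·2^8 = 9·256 = 2304.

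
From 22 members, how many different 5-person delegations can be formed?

26334

This is C(22,5) = 26334.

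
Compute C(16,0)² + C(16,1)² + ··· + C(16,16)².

601080390

By Vandermonde's identity, Σ C(16,k)² = C(32,16) = 601080390.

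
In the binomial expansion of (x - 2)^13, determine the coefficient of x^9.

The general term is C(13,j)·(x)^j·(-2)^(13-j); the x^9 term has j = 9.
C(13,9) = 715.
Coefficient = C(13,9) · (-2)^4 = 715 · 16 = 11440.

11440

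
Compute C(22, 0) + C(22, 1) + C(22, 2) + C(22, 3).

1 + 22 + 231 + 1540 = 1794.

1794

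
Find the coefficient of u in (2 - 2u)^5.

The general term is C(5,j)·(2)^j·(-2u)^(5-j); the u^1 term has j = 4.
C(5,4) = 5.
Coefficient = C(5,4) · 2^4 · (-2)^1 = 5 · 16 · (-2) = -160.

-160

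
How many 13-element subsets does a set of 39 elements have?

8122425444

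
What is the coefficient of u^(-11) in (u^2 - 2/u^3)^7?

General term: C(7,j)·(u^2)^j·(-2/u^3)^(7-j), with u-exponent 2j − 3(7−j) = 5j − 21.
Set 5j − 21 = -11: j = 2.
C(7,2) = 21; 1^2 = 1; (-2)^5 = -32.
Coefficient = 21 · 1 · (-32) = -672.

-672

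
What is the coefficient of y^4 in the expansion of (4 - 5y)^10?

537600000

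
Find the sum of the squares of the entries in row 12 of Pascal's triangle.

2704156

By Vandermonde's identity, Σ C(12,j)² = C(24,12) = 2704156.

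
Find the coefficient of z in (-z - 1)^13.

-13

The general term is C(13,j)·(-z)^j·(-1)^(13-j); the z^1 term has j = 1.
C(13,1) = 13.
Coefficient = C(13,1) · (-1)^1 = 13 · (-1) = -13.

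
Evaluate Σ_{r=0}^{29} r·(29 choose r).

7784628224

Since r·C(29,r) = 29·C(28,r−1), the sum is 29·2^28 = 29·268435456 = 7784628224.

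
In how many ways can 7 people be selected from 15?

6435

This is C(15,7) = 6435.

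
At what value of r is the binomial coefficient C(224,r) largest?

C(224,r) is maximized at r = 224/2 = 112.

112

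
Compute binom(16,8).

C(16,8) = (16·15·14·13·12·11·10·9) / 8! = 518918400 / 40320 = 12870.

12870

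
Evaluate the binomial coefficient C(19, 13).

27132

C(19,13) = C(19,6) by symmetry.
C(19,6) = (19·18·17·16·15·14) / 6! = 19535040 / 720 = 27132.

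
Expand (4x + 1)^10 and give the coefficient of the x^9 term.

2621440

The general term is C(10,j)·(4x)^j·(1)^(10-j); the x^9 term has j = 9.
C(10,9) = 10.
Coefficient = C(10,9) · 4^9 = 10 · 262144 = 2621440.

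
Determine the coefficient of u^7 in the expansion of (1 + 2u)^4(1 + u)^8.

Coefficient of u^7 = Σ_{j} C(4,j)·2^j·C(8,7-j)·1^(7-j) for j from 0 to 4.
= 8 + 224 + 1344 + 2240 + 896 = 4712.

4712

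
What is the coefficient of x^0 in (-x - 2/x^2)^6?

General term: C(6,j)·(-x)^j·(-2/x^2)^(6-j), with x-exponent 1j − 2(6−j) = 3j − 12.
Set 3j − 12 = 0: j = 4.
C(6,4) = 15; (-1)^4 = 1; (-2)^2 = 4.
Coefficient = 15 · 1 · 4 = 60.

60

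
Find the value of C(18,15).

C(18,15) = C(18,3) by symmetry.
C(18,3) = (18·17·16) / 3! = 4896 / 6 = 816.

816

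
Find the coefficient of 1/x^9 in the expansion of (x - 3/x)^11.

General term: C(11,j)·(x)^j·(-3/x)^(11-j), with x-exponent 1j − 1(11−j) = 2j − 11.
Set 2j − 11 = -9: j = 1.
C(11,1) = 11; 1^1 = 1; (-3)^10 = 59049.
Coefficient = 11 · 1 · 59049 = 649539.

649539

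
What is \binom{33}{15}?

1037158320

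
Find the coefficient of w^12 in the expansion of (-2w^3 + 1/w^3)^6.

-192

General term: C(6,j)·(-2w^3)^j·(1/w^3)^(6-j), with w-exponent 3j − 3(6−j) = 6j − 18.
Set 6j − 18 = 12: j = 5.
C(6,5) = 6; (-2)^5 = -32; 1^1 = 1.
Coefficient = 6 · (-32) · 1 = -192.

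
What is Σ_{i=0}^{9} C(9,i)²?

48620

Σ C(9,i)² is the coefficient of x^9 in (1+x)^9(1+x)^9 = (1+x)^18, i.e. C(18,9) = 48620.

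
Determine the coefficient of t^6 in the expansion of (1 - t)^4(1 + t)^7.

14

Coefficient of t^6 = Σ_{j} C(4,j)·(-1)^j·C(7,6-j)·1^(6-j) for j from 0 to 4.
= 7 + (-84) + 210 + (-140) + 21 = 14.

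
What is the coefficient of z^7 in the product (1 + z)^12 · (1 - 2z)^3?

792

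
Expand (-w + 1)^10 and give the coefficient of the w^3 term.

The general term is C(10,j)·(-w)^j·(1)^(10-j); the w^3 term has j = 3.
C(10,3) = 120.
Coefficient = C(10,3) · (-1)^3 = 120 · (-1) = -120.

-120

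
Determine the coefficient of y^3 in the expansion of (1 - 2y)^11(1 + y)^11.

Coefficient of y^3 = Σ_{j} C(11,j)·(-2)^j·C(11,3-j)·1^(3-j) for j from 0 to 3.
= 165 + (-1210) + 2420 + (-1320) = 55.

55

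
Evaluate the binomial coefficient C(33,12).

C(33,12) = (33·32·31·30·29·28·27·26·25·24·23·22) / 12! = 169958063987712000 / 479001600 = 354817320.

354817320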